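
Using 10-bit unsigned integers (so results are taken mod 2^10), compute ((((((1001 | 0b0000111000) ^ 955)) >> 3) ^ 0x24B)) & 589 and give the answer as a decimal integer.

577

1001 = 1111101001
0b0000111000 = 0000111000
→ | → 1111111001 = 1017
955 = 1110111011
→ ^ → 0001000010 = 66
→ >> 3 → 0000001000 = 8
0x24B = 1001001011
→ ^ → 1001000011 = 579
589 = 1001001101
→ & → 1001000001 = 577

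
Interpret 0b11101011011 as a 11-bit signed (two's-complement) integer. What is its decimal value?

-165

pattern = 11101011011 (MSB is 1 ⇒ negative)
Invert: 00010100100, add 1 → 00010100101 = 165, so the value is -165.
(Equivalently: 1883 - 2^11 = 1883 - 2048 = -165.)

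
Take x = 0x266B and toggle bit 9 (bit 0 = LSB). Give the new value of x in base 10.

x = 10011001101011
bit 9 is currently 1; toggle it via x ^ (1 << 9) = x ^ 512
→ 10010001101011 = 9323

9323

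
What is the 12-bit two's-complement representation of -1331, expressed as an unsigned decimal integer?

1331 in 12 bits: 010100110011
Invert: 101011001100
Add 1:  101011001101 = 2765
(Check: 2^12 - 1331 = 4096 - 1331 = 2765.)

2765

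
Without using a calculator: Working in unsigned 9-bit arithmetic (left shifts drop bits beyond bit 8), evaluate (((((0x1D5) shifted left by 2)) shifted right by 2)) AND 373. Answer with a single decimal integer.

85

0x1D5 = 111010101
→ shifted left by 2 (mod 2^9) → 101010100 = 340
→ shifted right by 2 → 001010101 = 85
373 = 101110101
→ AND → 001010101 = 85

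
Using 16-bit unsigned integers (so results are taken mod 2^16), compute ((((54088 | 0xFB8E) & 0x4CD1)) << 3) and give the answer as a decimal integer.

17920

54088 = 1101001101001000
0xFB8E = 1111101110001110
→ | → 1111101111001110 = 64462
0x4CD1 = 0100110011010001
→ & → 0100100011000000 = 18624
→ << 3 (mod 2^16) → 0100011000000000 = 17920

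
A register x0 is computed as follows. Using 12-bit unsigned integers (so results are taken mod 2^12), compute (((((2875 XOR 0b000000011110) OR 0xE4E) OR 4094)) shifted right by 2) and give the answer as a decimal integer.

2875 = 101100111011
0b000000011110 = 000000011110
→ XOR → 101100100101 = 2853
0xE4E = 111001001110
→ OR → 111101101111 = 3951
4094 = 111111111110
→ OR → 111111111111 = 4095
→ shifted right by 2 → 001111111111 = 1023

1023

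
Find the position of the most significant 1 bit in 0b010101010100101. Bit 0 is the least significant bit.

13

0b010101010100101 = 10101010100101
The topmost 1 is at position 13 (since 2^13 = 8192 ≤ 10917 < 16384).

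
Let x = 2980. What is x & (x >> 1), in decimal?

x = 101110100100 = 2980
x>>1 = 010111010010
AND  = 000110000000 = 384
(x & (x >> 1) has a 1 wherever x has two consecutive 1 bits.)

384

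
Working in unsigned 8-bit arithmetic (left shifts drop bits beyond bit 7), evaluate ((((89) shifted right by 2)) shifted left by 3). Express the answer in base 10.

89 = 01011001
→ shifted right by 2 → 00010110 = 22
→ shifted left by 3 (mod 2^8) → 10110000 = 176

176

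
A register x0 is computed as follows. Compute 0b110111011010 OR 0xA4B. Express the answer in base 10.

a = 110111011010
0xA4B = 101001001011
 OR → 111111011011 = 4059

4059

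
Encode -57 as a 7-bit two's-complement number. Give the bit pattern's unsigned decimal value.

57 in 7 bits: 0111001
Invert: 1000110
Add 1:  1000111 = 71
(Check: 2^7 - 57 = 128 - 57 = 71.)

71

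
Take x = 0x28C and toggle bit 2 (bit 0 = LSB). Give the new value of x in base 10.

x = 1010001100
bit 2 is currently 1; toggle it via x ^ (1 << 2) = x ^ 4
→ 1010001000 = 648

648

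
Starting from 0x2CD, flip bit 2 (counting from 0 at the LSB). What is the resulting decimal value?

713

x = 01011001101
bit 2 is currently 1; toggle it via x ^ (1 << 2) = x ^ 4
→ 01011001001 = 713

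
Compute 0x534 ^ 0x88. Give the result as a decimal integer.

1468

0x534 = 10100110100
0x88 = 00010001000
XOR → 10110111100 = 1468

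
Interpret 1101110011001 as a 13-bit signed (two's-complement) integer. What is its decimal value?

pattern = 1101110011001 (MSB is 1 ⇒ negative)
Invert: 0010001100110, add 1 → 0010001100111 = 1127, so the value is -1127.
(Equivalently: 7065 - 2^13 = 7065 - 8192 = -1127.)

-1127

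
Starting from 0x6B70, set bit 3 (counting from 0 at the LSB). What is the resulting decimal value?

27512

x = 110101101110000
bit 3 is currently 0; set it via x | (1 << 3) = x | 8
→ 110101101111000 = 27512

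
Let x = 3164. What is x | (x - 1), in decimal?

3167

x = 110001011100 = 3164
x - 1 = 110001011011
OR    = 110001011111 = 3167
(x | (x - 1) sets all bits below the lowest set bit.)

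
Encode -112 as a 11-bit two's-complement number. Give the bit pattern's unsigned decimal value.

112 in 11 bits: 00001110000
Invert: 11110001111
Add 1:  11110010000 = 1936
(Check: 2^11 - 112 = 2048 - 112 = 1936.)

1936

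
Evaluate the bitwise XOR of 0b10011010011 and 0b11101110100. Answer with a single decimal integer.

a = 10011010011
b = 11101110100
XOR → 01110100111 = 935

935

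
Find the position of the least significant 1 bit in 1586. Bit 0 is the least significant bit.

1586 = 11000110010
Trailing zeros: 1, so the lowest set bit is bit 1 (value 2).

1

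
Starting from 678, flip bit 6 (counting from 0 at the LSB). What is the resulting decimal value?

742

x = 001010100110
bit 6 is currently 0; toggle it via x ^ (1 << 6) = x ^ 64
→ 001011100110 = 742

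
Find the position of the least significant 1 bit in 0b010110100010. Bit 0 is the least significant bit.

0b010110100010 = 10110100010
Trailing zeros: 1, so the lowest set bit is bit 1 (value 2).

1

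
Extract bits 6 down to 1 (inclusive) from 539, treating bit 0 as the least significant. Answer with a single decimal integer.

13

v = 1000011011
Shift right by 1: 100001101
Mask low 6 bits: 001101 = 13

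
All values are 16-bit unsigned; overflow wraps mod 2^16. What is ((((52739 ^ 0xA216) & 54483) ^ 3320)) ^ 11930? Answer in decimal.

26227

52739 = 1100111000000011
0xA216 = 1010001000010110
→ ^ → 0110110000010101 = 27669
54483 = 1101010011010011
→ & → 0100010000010001 = 17425
3320 = 0000110011111000
→ ^ → 0100100011101001 = 18665
11930 = 0010111010011010
→ ^ → 0110011001110011 = 26227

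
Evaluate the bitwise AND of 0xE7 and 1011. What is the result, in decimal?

0xE7 = 0011100111
1011 = 1111110011
AND → 0011100011 = 227

227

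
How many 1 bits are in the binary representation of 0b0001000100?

n = 1000100
Count the 1s: 1 + 1 = 2

2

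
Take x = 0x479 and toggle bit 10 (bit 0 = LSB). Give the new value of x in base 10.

x = 010001111001
bit 10 is currently 1; toggle it via x ^ (1 << 10) = x ^ 1024
→ 000001111001 = 121

121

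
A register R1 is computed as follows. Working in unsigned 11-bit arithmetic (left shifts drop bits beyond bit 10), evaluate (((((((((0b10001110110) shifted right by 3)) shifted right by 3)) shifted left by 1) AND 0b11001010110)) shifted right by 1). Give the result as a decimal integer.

0b10001110110 = 10001110110
→ shifted right by 3 → 00010001110 = 142
→ shifted right by 3 → 00000010001 = 17
→ shifted left by 1 (mod 2^11) → 00000100010 = 34
0b11001010110 = 11001010110
→ AND → 00000000010 = 2
→ shifted right by 1 → 00000000001 = 1

1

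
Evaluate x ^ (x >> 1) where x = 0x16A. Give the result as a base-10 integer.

x = 101101010 = 362
x>>1 = 010110101
XOR  = 111011111 = 479
(x ^ (x >> 1) gives the standard binary-reflected Gray code of x.)

479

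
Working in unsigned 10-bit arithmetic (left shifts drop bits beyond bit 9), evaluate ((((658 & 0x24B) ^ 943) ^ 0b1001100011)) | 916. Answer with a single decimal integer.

990

658 = 1010010010
0x24B = 1001001011
→ & → 1000000010 = 514
943 = 1110101111
→ ^ → 0110101101 = 429
0b1001100011 = 1001100011
→ ^ → 1111001110 = 974
916 = 1110010100
→ | → 1111011110 = 990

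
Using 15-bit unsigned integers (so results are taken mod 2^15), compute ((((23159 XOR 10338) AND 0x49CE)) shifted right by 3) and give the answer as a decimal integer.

23159 = 101101001110111
10338 = 010100001100010
→ XOR → 111001000010101 = 29205
0x49CE = 100100111001110
→ AND → 100000000000100 = 16388
→ shifted right by 3 → 000100000000000 = 2048

2048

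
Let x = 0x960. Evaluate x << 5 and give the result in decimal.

0x960 = 00000100101100000
shift left by 5 → 10010110000000000 = 76800
(equivalently, 2400 × 2^5 = 2400 × 32)

76800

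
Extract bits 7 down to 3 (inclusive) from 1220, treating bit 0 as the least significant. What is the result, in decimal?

v = 10011000100
Shift right by 3: 10011000
Mask low 5 bits: 11000 = 24

24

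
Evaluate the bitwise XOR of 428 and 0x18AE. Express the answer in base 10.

428 = 0000110101100
0x18AE = 1100010101110
XOR → 1100100000010 = 6402

6402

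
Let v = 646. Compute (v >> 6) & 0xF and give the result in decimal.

v = 1010000110
Shift right by 6: 1010
Mask low 4 bits: 1010 = 10

10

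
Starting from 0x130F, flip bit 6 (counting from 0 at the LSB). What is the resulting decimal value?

x = 001001100001111
bit 6 is currently 0; toggle it via x ^ (1 << 6) = x ^ 64
→ 001001101001111 = 4943

4943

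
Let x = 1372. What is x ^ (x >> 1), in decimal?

2034

x = 10101011100 = 1372
x>>1 = 01010101110
XOR  = 11111110010 = 2034
(x ^ (x >> 1) gives the standard binary-reflected Gray code of x.)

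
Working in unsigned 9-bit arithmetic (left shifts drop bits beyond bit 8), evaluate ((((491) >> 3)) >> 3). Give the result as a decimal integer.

7

491 = 111101011
→ >> 3 → 000111101 = 61
→ >> 3 → 000000111 = 7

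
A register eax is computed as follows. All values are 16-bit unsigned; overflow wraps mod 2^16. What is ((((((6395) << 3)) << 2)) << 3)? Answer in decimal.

6395 = 0001100011111011
→ << 3 (mod 2^16) → 1100011111011000 = 51160
→ << 2 (mod 2^16) → 0001111101100000 = 8032
→ << 3 (mod 2^16) → 1111101100000000 = 64256

64256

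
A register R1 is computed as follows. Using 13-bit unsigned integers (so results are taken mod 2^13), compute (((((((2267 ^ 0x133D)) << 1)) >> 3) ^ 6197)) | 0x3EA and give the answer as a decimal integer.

7150

2267 = 0100011011011
0x133D = 1001100111101
→ ^ → 1101111100110 = 7142
→ << 1 (mod 2^13) → 1011111001100 = 6092
→ >> 3 → 0001011111001 = 761
6197 = 1100000110101
→ ^ → 1101011001100 = 6860
0x3EA = 0001111101010
→ | → 1101111101110 = 7150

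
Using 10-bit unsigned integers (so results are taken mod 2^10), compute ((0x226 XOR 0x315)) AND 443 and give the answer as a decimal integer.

307

0x226 = 1000100110
0x315 = 1100010101
→ XOR → 0100110011 = 307
443 = 0110111011
→ AND → 0100110011 = 307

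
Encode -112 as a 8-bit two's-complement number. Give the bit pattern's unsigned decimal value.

144

112 in 8 bits: 01110000
Invert: 10001111
Add 1:  10010000 = 144
(Check: 2^8 - 112 = 256 - 112 = 144.)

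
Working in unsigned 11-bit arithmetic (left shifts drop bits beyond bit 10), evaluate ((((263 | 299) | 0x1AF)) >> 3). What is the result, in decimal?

263 = 00100000111
299 = 00100101011
→ | → 00100101111 = 303
0x1AF = 00110101111
→ | → 00110101111 = 431
→ >> 3 → 00000110101 = 53

53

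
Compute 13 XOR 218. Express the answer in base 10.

215

13 = 00001101
218 = 11011010
XOR → 11010111 = 215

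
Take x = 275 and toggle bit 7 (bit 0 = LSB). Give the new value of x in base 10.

403

x = 100010011
bit 7 is currently 0; toggle it via x ^ (1 << 7) = x ^ 128
→ 110010011 = 403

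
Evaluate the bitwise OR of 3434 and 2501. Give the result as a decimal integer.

3434 = 110101101010
2501 = 100111000101
 OR → 110111101111 = 3567

3567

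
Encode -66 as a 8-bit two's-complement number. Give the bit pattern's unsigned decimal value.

66 in 8 bits: 01000010
Invert: 10111101
Add 1:  10111110 = 190
(Check: 2^8 - 66 = 256 - 66 = 190.)

190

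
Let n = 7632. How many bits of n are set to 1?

7

7632 = 1110111010000
Count the 1s: 1 + 1 + 1 + 1 + 1 + 1 + 1 = 7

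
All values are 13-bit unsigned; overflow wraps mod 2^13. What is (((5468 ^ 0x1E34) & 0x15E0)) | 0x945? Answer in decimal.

5468 = 1010101011100
0x1E34 = 1111000110100
→ ^ → 0101101101000 = 2920
0x15E0 = 1010111100000
→ & → 0000101100000 = 352
0x945 = 0100101000101
→ | → 0100101100101 = 2405

2405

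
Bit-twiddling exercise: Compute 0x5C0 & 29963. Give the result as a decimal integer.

1280

0x5C0 = 000010111000000
29963 = 111010100001011
AND → 000010100000000 = 1280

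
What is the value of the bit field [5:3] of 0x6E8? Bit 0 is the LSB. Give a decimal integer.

5

v = 11011101000
Shift right by 3: 11011101
Mask low 3 bits: 101 = 5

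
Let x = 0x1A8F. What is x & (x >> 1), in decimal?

x = 1101010001111 = 6799
x>>1 = 0110101000111
AND  = 0100000000111 = 2055
(x & (x >> 1) has a 1 wherever x has two consecutive 1 bits.)

2055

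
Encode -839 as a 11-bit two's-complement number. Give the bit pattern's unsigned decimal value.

839 in 11 bits: 01101000111
Invert: 10010111000
Add 1:  10010111001 = 1209
(Check: 2^11 - 839 = 2048 - 839 = 1209.)

1209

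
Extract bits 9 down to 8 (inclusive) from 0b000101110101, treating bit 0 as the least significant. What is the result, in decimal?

v = 000101110101
Shift right by 8: 0001
Mask low 2 bits: 01 = 1

1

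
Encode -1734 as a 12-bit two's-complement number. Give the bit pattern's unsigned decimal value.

1734 in 12 bits: 011011000110
Invert: 100100111001
Add 1:  100100111010 = 2362
(Check: 2^12 - 1734 = 4096 - 1734 = 2362.)

2362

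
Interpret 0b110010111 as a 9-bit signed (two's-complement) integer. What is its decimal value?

pattern = 110010111 (MSB is 1 ⇒ negative)
Invert: 001101000, add 1 → 001101001 = 105, so the value is -105.
(Equivalently: 407 - 2^9 = 407 - 512 = -105.)

-105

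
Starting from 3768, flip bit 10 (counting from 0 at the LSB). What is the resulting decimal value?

x = 00111010111000
bit 10 is currently 1; toggle it via x ^ (1 << 10) = x ^ 1024
→ 00101010111000 = 2744

2744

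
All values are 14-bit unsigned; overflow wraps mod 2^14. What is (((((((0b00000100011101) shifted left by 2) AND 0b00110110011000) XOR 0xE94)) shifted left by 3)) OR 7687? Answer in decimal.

0b00000100011101 = 00000100011101
→ shifted left by 2 (mod 2^14) → 00010001110100 = 1140
0b00110110011000 = 00110110011000
→ AND → 00010000010000 = 1040
0xE94 = 00111010010100
→ XOR → 00101010000100 = 2692
→ shifted left by 3 (mod 2^14) → 01010000100000 = 5152
7687 = 01111000000111
→ OR → 01111000100111 = 7719

7719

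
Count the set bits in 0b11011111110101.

n = 11011111110101
Count the 1s: 1 + 1 + 1 + 1 + 1 + 1 + 1 + 1 + 1 + 1 + 1 = 11

11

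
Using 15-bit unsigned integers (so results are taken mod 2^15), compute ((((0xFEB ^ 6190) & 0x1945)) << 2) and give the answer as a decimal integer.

0xFEB = 000111111101011
6190 = 001100000101110
→ ^ → 001011111000101 = 6085
0x1945 = 001100101000101
→ & → 001000101000101 = 4421
→ << 2 (mod 2^15) → 100010100010100 = 17684

17684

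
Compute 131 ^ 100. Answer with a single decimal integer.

131 = 10000011
100 = 01100100
XOR → 11100111 = 231

231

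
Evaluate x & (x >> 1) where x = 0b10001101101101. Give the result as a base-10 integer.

292

x = 10001101101101 = 9069
x>>1 = 01000110110110
AND  = 00000100100100 = 292
(x & (x >> 1) has a 1 wherever x has two consecutive 1 bits.)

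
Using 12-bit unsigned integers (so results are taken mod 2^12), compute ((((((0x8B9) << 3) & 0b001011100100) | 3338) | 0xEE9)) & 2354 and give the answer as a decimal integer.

2338

0x8B9 = 100010111001
→ << 3 (mod 2^12) → 010111001000 = 1480
0b001011100100 = 001011100100
→ & → 000011000000 = 192
3338 = 110100001010
→ | → 110111001010 = 3530
0xEE9 = 111011101001
→ | → 111111101011 = 4075
2354 = 100100110010
→ & → 100100100010 = 2338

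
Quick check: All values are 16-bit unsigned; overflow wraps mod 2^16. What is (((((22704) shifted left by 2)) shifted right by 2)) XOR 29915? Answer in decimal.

27755

22704 = 0101100010110000
→ shifted left by 2 (mod 2^16) → 0110001011000000 = 25280
→ shifted right by 2 → 0001100010110000 = 6320
29915 = 0111010011011011
→ XOR → 0110110001101011 = 27755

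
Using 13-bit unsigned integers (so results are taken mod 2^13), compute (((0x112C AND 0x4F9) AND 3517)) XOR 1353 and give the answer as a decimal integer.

1377

0x112C = 1000100101100
0x4F9 = 0010011111001
→ AND → 0000000101000 = 40
3517 = 0110110111101
→ AND → 0000000101000 = 40
1353 = 0010101001001
→ XOR → 0010101100001 = 1377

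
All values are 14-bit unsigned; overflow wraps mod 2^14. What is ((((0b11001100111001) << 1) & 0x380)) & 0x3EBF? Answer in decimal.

512

0b11001100111001 = 11001100111001
→ << 1 (mod 2^14) → 10011001110010 = 9842
0x380 = 00001110000000
→ & → 00001000000000 = 512
0x3EBF = 11111010111111
→ & → 00001000000000 = 512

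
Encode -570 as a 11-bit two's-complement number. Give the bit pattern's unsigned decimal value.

1478

570 in 11 bits: 01000111010
Invert: 10111000101
Add 1:  10111000110 = 1478
(Check: 2^11 - 570 = 2048 - 570 = 1478.)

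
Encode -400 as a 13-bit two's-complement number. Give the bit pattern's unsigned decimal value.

400 in 13 bits: 0000110010000
Invert: 1111001101111
Add 1:  1111001110000 = 7792
(Check: 2^13 - 400 = 8192 - 400 = 7792.)

7792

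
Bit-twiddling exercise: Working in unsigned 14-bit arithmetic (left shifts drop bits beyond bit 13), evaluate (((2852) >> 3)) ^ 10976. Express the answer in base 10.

11140

2852 = 00101100100100
→ >> 3 → 00000101100100 = 356
10976 = 10101011100000
→ ^ → 10101110000100 = 11140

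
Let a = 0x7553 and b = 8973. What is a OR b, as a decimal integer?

30559

0x7553 = 111010101010011
8973 = 010001100001101
 OR → 111011101011111 = 30559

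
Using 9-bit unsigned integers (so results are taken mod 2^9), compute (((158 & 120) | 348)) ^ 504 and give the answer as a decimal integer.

164

158 = 010011110
120 = 001111000
→ & → 000011000 = 24
348 = 101011100
→ | → 101011100 = 348
504 = 111111000
→ ^ → 010100100 = 164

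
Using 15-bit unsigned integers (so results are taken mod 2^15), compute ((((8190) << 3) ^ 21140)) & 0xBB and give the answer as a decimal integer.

32

8190 = 001111111111110
→ << 3 (mod 2^15) → 111111111110000 = 32752
21140 = 101001010010100
→ ^ → 010110101100100 = 11620
0xBB = 000000010111011
→ & → 000000000100000 = 32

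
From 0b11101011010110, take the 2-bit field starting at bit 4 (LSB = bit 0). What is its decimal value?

v = 11101011010110
Shift right by 4: 1110101101
Mask low 2 bits: 01 = 1

1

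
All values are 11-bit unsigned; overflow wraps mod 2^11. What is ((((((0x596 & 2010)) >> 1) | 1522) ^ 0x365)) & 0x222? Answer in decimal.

0x596 = 10110010110
2010 = 11111011010
→ & → 10110010010 = 1426
→ >> 1 → 01011001001 = 713
1522 = 10111110010
→ | → 11111111011 = 2043
0x365 = 01101100101
→ ^ → 10010011110 = 1182
0x222 = 01000100010
→ & → 00000000010 = 2

2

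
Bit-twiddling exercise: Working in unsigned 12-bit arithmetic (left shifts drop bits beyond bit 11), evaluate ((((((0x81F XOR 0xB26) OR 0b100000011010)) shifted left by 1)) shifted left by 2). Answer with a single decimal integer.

2520

0x81F = 100000011111
0xB26 = 101100100110
→ XOR → 001100111001 = 825
0b100000011010 = 100000011010
→ OR → 101100111011 = 2875
→ shifted left by 1 (mod 2^12) → 011001110110 = 1654
→ shifted left by 2 (mod 2^12) → 100111011000 = 2520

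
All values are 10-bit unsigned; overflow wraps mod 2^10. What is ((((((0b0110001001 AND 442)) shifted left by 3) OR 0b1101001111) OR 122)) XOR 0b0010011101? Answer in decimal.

0b0110001001 = 0110001001
442 = 0110111010
→ AND → 0110001000 = 392
→ shifted left by 3 (mod 2^10) → 0001000000 = 64
0b1101001111 = 1101001111
→ OR → 1101001111 = 847
122 = 0001111010
→ OR → 1101111111 = 895
0b0010011101 = 0010011101
→ XOR → 1111100010 = 994

994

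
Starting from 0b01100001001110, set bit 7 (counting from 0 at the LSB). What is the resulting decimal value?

x = 01100001001110
bit 7 is currently 0; set it via x | (1 << 7) = x | 128
→ 01100011001110 = 6350

6350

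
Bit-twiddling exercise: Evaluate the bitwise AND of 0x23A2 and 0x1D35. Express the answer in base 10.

0x23A2 = 10001110100010
0x1D35 = 01110100110101
AND → 00000100100000 = 288

288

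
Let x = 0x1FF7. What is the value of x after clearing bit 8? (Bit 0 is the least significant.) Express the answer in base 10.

7927

x = 001111111110111
bit 8 is currently 1; clear it via x & ~(1 << 8) = x & ~256
→ 001111011110111 = 7927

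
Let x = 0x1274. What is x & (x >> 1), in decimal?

x = 1001001110100 = 4724
x>>1 = 0100100111010
AND  = 0000000110000 = 48
(x & (x >> 1) has a 1 wherever x has two consecutive 1 bits.)

48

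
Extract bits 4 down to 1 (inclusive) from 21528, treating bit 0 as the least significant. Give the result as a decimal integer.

12

v = 101010000011000
Shift right by 1: 10101000001100
Mask low 4 bits: 1100 = 12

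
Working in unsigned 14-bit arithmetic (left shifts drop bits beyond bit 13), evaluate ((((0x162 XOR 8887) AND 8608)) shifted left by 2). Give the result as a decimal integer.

1536

0x162 = 00000101100010
8887 = 10001010110111
→ XOR → 10001111010101 = 9173
8608 = 10000110100000
→ AND → 10000110000000 = 8576
→ shifted left by 2 (mod 2^14) → 00011000000000 = 1536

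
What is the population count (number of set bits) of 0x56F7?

11

0x56F7 = 101011011110111
Count the 1s: 1 + 1 + 1 + 1 + 1 + 1 + 1 + 1 + 1 + 1 + 1 = 11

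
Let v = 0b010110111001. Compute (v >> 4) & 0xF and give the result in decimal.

v = 010110111001
Shift right by 4: 01011011
Mask low 4 bits: 1011 = 11

11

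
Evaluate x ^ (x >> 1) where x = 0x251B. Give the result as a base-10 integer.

x = 10010100011011 = 9499
x>>1 = 01001010001101
XOR  = 11011110010110 = 14230
(x ^ (x >> 1) gives the standard binary-reflected Gray code of x.)

14230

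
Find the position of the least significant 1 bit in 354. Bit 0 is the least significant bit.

354 = 101100010
Trailing zeros: 1, so the lowest set bit is bit 1 (value 2).

1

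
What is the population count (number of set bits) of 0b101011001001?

6

n = 101011001001
Count the 1s: 1 + 1 + 1 + 1 + 1 + 1 = 6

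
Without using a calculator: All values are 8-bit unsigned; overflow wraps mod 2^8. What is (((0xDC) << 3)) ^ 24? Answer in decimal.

248

0xDC = 11011100
→ << 3 (mod 2^8) → 11100000 = 224
24 = 00011000
→ ^ → 11111000 = 248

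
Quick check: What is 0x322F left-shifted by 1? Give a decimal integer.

0x322F = 011001000101111
shift left by 1 → 110010001011110 = 25694
(equivalently, 12847 × 2^1 = 12847 × 2)

25694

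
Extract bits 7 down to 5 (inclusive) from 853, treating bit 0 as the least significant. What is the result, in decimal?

2

v = 01101010101
Shift right by 5: 011010
Mask low 3 bits: 010 = 2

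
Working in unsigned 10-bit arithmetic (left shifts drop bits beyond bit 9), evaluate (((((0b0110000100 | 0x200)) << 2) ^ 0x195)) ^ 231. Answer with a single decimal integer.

0b0110000100 = 0110000100
0x200 = 1000000000
→ | → 1110000100 = 900
→ << 2 (mod 2^10) → 1000010000 = 528
0x195 = 0110010101
→ ^ → 1110000101 = 901
231 = 0011100111
→ ^ → 1101100010 = 866

866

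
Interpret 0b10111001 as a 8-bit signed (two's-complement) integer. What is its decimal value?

pattern = 10111001 (MSB is 1 ⇒ negative)
Invert: 01000110, add 1 → 01000111 = 71, so the value is -71.
(Equivalently: 185 - 2^8 = 185 - 256 = -71.)

-71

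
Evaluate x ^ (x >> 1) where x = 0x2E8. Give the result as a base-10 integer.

924

x = 1011101000 = 744
x>>1 = 0101110100
XOR  = 1110011100 = 924
(x ^ (x >> 1) gives the standard binary-reflected Gray code of x.)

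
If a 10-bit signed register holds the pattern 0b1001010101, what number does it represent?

-427

pattern = 1001010101 (MSB is 1 ⇒ negative)
Invert: 0110101010, add 1 → 0110101011 = 427, so the value is -427.
(Equivalently: 597 - 2^10 = 597 - 1024 = -427.)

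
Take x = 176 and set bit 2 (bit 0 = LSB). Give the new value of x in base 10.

x = 0010110000
bit 2 is currently 0; set it via x | (1 << 2) = x | 4
→ 0010110100 = 180

180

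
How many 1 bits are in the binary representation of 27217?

7

27217 = 110101001010001
Count the 1s: 1 + 1 + 1 + 1 + 1 + 1 + 1 = 7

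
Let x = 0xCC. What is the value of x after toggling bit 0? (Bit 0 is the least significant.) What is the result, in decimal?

205

x = 11001100
bit 0 is currently 0; toggle it via x ^ (1 << 0) = x ^ 1
→ 11001101 = 205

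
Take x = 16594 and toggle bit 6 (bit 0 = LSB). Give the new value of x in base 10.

x = 100000011010010
bit 6 is currently 1; toggle it via x ^ (1 << 6) = x ^ 64
→ 100000010010010 = 16530

16530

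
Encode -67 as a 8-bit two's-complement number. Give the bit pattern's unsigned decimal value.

189

67 in 8 bits: 01000011
Invert: 10111100
Add 1:  10111101 = 189
(Check: 2^8 - 67 = 256 - 67 = 189.)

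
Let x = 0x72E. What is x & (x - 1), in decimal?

x = 11100101110 = 1838
x - 1 = 11100101101
AND   = 11100101100 = 1836
(x & (x - 1) clears the lowest set bit of x.)

1836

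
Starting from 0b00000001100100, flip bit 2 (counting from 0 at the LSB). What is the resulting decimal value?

x = 00000001100100
bit 2 is currently 1; toggle it via x ^ (1 << 2) = x ^ 4
→ 00000001100000 = 96

96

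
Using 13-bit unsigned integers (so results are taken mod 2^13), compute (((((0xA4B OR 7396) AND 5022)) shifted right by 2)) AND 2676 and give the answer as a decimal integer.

32

0xA4B = 0101001001011
7396 = 1110011100100
→ OR → 1111011101111 = 7919
5022 = 1001110011110
→ AND → 1001010001110 = 4750
→ shifted right by 2 → 0010010100011 = 1187
2676 = 0101001110100
→ AND → 0000000100000 = 32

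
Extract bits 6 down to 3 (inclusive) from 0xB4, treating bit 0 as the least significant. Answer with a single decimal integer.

6

v = 010110100
Shift right by 3: 010110
Mask low 4 bits: 0110 = 6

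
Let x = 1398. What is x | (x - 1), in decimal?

x = 10101110110 = 1398
x - 1 = 10101110101
OR    = 10101110111 = 1399
(x | (x - 1) sets all bits below the lowest set bit.)

1399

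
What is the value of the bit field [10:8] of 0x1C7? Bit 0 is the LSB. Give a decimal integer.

v = 00111000111
Shift right by 8: 001
Mask low 3 bits: 001 = 1

1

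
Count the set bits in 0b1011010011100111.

n = 1011010011100111
Count the 1s: 1 + 1 + 1 + 1 + 1 + 1 + 1 + 1 + 1 + 1 = 10

10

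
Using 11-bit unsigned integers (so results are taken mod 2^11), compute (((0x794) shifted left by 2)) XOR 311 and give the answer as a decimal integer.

0x794 = 11110010100
→ shifted left by 2 (mod 2^11) → 11001010000 = 1616
311 = 00100110111
→ XOR → 11101100111 = 1895

1895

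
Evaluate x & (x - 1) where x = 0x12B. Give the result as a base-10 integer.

x = 100101011 = 299
x - 1 = 100101010
AND   = 100101010 = 298
(x & (x - 1) clears the lowest set bit of x.)

298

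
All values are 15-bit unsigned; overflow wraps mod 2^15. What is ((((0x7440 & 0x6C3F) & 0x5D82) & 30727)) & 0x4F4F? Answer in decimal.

16384

0x7440 = 111010001000000
0x6C3F = 110110000111111
→ & → 110010000000000 = 25600
0x5D82 = 101110110000010
→ & → 100010000000000 = 17408
30727 = 111100000000111
→ & → 100000000000000 = 16384
0x4F4F = 100111101001111
→ & → 100000000000000 = 16384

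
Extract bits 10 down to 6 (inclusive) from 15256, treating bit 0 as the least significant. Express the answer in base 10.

v = 0011101110011000
Shift right by 6: 0011101110
Mask low 5 bits: 01110 = 14

14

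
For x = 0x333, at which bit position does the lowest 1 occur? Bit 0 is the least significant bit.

0x333 = 1100110011
Trailing zeros: 0, so the lowest set bit is bit 0 (value 1).

0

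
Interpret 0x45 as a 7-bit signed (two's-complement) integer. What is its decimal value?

pattern = 1000101 (MSB is 1 ⇒ negative)
Invert: 0111010, add 1 → 0111011 = 59, so the value is -59.
(Equivalently: 69 - 2^7 = 69 - 128 = -59.)

-59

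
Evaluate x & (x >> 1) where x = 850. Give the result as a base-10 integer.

x = 1101010010 = 850
x>>1 = 0110101001
AND  = 0100000000 = 256
(x & (x >> 1) has a 1 wherever x has two consecutive 1 bits.)

256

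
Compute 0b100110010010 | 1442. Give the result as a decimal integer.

3506

a = 100110010010
1442 = 010110100010
 OR → 110110110010 = 3506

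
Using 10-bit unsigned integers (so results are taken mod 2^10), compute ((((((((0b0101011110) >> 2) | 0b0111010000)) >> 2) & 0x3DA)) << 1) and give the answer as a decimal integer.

0b0101011110 = 0101011110
→ >> 2 → 0001010111 = 87
0b0111010000 = 0111010000
→ | → 0111010111 = 471
→ >> 2 → 0001110101 = 117
0x3DA = 1111011010
→ & → 0001010000 = 80
→ << 1 (mod 2^10) → 0010100000 = 160

160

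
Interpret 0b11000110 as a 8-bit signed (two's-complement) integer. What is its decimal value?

-58

pattern = 11000110 (MSB is 1 ⇒ negative)
Invert: 00111001, add 1 → 00111010 = 58, so the value is -58.
(Equivalently: 198 - 2^8 = 198 - 256 = -58.)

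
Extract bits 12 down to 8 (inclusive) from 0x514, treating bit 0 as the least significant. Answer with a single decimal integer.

v = 0010100010100
Shift right by 8: 00101
Mask low 5 bits: 00101 = 5

5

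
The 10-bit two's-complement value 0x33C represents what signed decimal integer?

pattern = 1100111100 (MSB is 1 ⇒ negative)
Invert: 0011000011, add 1 → 0011000100 = 196, so the value is -196.
(Equivalently: 828 - 2^10 = 828 - 1024 = -196.)

-196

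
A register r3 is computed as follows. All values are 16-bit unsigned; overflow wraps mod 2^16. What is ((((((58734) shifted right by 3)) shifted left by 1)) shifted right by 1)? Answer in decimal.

7341

58734 = 1110010101101110
→ shifted right by 3 → 0001110010101101 = 7341
→ shifted left by 1 (mod 2^16) → 0011100101011010 = 14682
→ shifted right by 1 → 0001110010101101 = 7341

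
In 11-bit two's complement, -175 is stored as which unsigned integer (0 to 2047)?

175 in 11 bits: 00010101111
Invert: 11101010000
Add 1:  11101010001 = 1873
(Check: 2^11 - 175 = 2048 - 175 = 1873.)

1873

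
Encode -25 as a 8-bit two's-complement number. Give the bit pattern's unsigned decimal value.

25 in 8 bits: 00011001
Invert: 11100110
Add 1:  11100111 = 231
(Check: 2^8 - 25 = 256 - 25 = 231.)

231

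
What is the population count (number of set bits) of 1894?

7

1894 = 11101100110
Count the 1s: 1 + 1 + 1 + 1 + 1 + 1 + 1 = 7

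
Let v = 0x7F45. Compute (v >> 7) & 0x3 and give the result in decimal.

2

v = 111111101000101
Shift right by 7: 11111110
Mask low 2 bits: 10 = 2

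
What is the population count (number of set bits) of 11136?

5

11136 = 10101110000000
Count the 1s: 1 + 1 + 1 + 1 + 1 = 5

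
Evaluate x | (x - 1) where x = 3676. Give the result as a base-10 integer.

3679

x = 111001011100 = 3676
x - 1 = 111001011011
OR    = 111001011111 = 3679
(x | (x - 1) sets all bits below the lowest set bit.)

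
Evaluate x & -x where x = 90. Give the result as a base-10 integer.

2

x = 1011010 = 90
-x (two's complement) = …0100110
AND   = 0000010 = 2
(x & -x isolates the lowest set bit of x.)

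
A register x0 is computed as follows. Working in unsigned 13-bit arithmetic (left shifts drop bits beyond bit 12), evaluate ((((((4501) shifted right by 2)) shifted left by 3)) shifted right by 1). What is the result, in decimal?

404

4501 = 1000110010101
→ shifted right by 2 → 0010001100101 = 1125
→ shifted left by 3 (mod 2^13) → 0001100101000 = 808
→ shifted right by 1 → 0000110010100 = 404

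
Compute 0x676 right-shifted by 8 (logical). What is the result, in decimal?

6

0x676 = 11001110110
shift right by 8 → 00000000110 = 6
(equivalently, floor(1654 / 256))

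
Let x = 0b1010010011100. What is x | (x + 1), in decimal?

5277

x = 1010010011100 = 5276
x + 1 = 1010010011101
OR    = 1010010011101 = 5277
(x | (x + 1) sets the lowest cleared bit.)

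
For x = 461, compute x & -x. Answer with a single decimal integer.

x = 111001101 = 461
-x (two's complement) = …000110011
AND   = 000000001 = 1
(x & -x isolates the lowest set bit of x.)

1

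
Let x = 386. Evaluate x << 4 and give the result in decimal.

6176

386 = 0000110000010
shift left by 4 → 1100000100000 = 6176
(equivalently, 386 × 2^4 = 386 × 16)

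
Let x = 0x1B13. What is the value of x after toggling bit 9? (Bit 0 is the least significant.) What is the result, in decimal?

6419

x = 1101100010011
bit 9 is currently 1; toggle it via x ^ (1 << 9) = x ^ 512
→ 1100100010011 = 6419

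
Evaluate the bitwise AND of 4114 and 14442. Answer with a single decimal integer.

4114 = 01000000010010
14442 = 11100001101010
AND → 01000000000010 = 4098

4098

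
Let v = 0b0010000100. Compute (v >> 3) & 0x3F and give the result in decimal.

16

v = 0010000100
Shift right by 3: 0010000
Mask low 6 bits: 010000 = 16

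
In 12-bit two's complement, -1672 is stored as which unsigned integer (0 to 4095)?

2424

1672 in 12 bits: 011010001000
Invert: 100101110111
Add 1:  100101111000 = 2424
(Check: 2^12 - 1672 = 4096 - 1672 = 2424.)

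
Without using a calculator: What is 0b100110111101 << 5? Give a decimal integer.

79776

x = 00000100110111101
shift left by 5 → 10011011110100000 = 79776
(equivalently, 2493 × 2^5 = 2493 × 32)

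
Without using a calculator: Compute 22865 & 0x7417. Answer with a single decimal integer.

20497

22865 = 101100101010001
0x7417 = 111010000010111
AND → 101000000010001 = 20497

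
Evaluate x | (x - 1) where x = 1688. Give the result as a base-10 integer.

1695

x = 11010011000 = 1688
x - 1 = 11010010111
OR    = 11010011111 = 1695
(x | (x - 1) sets all bits below the lowest set bit.)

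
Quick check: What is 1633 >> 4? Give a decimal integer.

102

1633 = 11001100001
shift right by 4 → 00001100110 = 102
(equivalently, floor(1633 / 16))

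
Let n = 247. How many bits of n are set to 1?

7

247 = 11110111
Count the 1s: 1 + 1 + 1 + 1 + 1 + 1 + 1 = 7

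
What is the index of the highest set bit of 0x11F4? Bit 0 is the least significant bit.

12

0x11F4 = 1000111110100
The topmost 1 is at position 12 (since 2^12 = 4096 ≤ 4596 < 8192).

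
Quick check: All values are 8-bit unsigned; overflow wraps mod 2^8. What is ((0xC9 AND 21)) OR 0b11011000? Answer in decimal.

217

0xC9 = 11001001
21 = 00010101
→ AND → 00000001 = 1
0b11011000 = 11011000
→ OR → 11011001 = 217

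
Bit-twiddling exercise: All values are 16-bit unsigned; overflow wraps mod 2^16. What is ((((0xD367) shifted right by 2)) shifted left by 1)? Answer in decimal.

27058

0xD367 = 1101001101100111
→ shifted right by 2 → 0011010011011001 = 13529
→ shifted left by 1 (mod 2^16) → 0110100110110010 = 27058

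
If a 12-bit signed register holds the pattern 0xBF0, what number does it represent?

pattern = 101111110000 (MSB is 1 ⇒ negative)
Invert: 010000001111, add 1 → 010000010000 = 1040, so the value is -1040.
(Equivalently: 3056 - 2^12 = 3056 - 4096 = -1040.)

-1040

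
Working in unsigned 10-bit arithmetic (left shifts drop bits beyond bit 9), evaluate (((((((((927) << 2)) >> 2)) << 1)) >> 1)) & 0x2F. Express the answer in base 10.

15

927 = 1110011111
→ << 2 (mod 2^10) → 1001111100 = 636
→ >> 2 → 0010011111 = 159
→ << 1 (mod 2^10) → 0100111110 = 318
→ >> 1 → 0010011111 = 159
0x2F = 0000101111
→ & → 0000001111 = 15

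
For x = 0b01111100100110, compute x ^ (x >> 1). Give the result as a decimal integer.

4277

x = 1111100100110 = 7974
x>>1 = 0111110010011
XOR  = 1000010110101 = 4277
(x ^ (x >> 1) gives the standard binary-reflected Gray code of x.)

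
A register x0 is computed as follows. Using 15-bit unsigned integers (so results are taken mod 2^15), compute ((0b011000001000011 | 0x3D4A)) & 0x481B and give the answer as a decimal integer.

0b011000001000011 = 011000001000011
0x3D4A = 011110101001010
→ | → 011110101001011 = 15691
0x481B = 100100000011011
→ & → 000100000001011 = 2059

2059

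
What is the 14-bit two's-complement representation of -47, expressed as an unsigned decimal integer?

16337

47 in 14 bits: 00000000101111
Invert: 11111111010000
Add 1:  11111111010001 = 16337
(Check: 2^14 - 47 = 16384 - 47 = 16337.)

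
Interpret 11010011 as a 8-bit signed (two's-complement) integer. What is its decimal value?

-45

pattern = 11010011 (MSB is 1 ⇒ negative)
Invert: 00101100, add 1 → 00101101 = 45, so the value is -45.
(Equivalently: 211 - 2^8 = 211 - 256 = -45.)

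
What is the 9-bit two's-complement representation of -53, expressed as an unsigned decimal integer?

459

53 in 9 bits: 000110101
Invert: 111001010
Add 1:  111001011 = 459
(Check: 2^9 - 53 = 512 - 53 = 459.)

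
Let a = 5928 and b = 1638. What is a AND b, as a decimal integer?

5928 = 1011100101000
1638 = 0011001100110
AND → 0011000100000 = 1568

1568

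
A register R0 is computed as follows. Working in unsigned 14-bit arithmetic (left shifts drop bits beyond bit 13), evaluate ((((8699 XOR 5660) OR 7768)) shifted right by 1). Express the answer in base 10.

8699 = 10000111111011
5660 = 01011000011100
→ XOR → 11011111100111 = 14311
7768 = 01111001011000
→ OR → 11111111111111 = 16383
→ shifted right by 1 → 01111111111111 = 8191

8191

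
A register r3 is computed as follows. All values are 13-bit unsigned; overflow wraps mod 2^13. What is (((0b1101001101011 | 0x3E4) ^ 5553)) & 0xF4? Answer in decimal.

84

0b1101001101011 = 1101001101011
0x3E4 = 0001111100100
→ | → 1101111101111 = 7151
5553 = 1010110110001
→ ^ → 0111001011110 = 3678
0xF4 = 0000011110100
→ & → 0000001010100 = 84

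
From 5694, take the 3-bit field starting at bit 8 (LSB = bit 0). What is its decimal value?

6

v = 1011000111110
Shift right by 8: 10110
Mask low 3 bits: 110 = 6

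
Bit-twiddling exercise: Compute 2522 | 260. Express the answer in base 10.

2522 = 100111011010
260 = 000100000100
 OR → 100111011110 = 2526

2526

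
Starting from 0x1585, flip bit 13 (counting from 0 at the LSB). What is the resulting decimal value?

x = 0001010110000101
bit 13 is currently 0; toggle it via x ^ (1 << 13) = x ^ 8192
→ 0011010110000101 = 13701

13701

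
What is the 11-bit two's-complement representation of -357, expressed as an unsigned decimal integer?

357 in 11 bits: 00101100101
Invert: 11010011010
Add 1:  11010011011 = 1691
(Check: 2^11 - 357 = 2048 - 357 = 1691.)

1691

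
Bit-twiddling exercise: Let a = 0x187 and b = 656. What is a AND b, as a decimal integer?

128

0x187 = 0110000111
656 = 1010010000
AND → 0010000000 = 128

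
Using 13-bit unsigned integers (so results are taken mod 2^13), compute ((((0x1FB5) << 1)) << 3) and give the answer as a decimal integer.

0x1FB5 = 1111110110101
→ << 1 (mod 2^13) → 1111101101010 = 8042
→ << 3 (mod 2^13) → 1101101010000 = 6992

6992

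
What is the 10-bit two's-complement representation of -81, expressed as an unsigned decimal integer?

81 in 10 bits: 0001010001
Invert: 1110101110
Add 1:  1110101111 = 943
(Check: 2^10 - 81 = 1024 - 81 = 943.)

943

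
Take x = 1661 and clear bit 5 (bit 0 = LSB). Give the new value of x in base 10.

x = 11001111101
bit 5 is currently 1; clear it via x & ~(1 << 5) = x & ~32
→ 11001011101 = 1629

1629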